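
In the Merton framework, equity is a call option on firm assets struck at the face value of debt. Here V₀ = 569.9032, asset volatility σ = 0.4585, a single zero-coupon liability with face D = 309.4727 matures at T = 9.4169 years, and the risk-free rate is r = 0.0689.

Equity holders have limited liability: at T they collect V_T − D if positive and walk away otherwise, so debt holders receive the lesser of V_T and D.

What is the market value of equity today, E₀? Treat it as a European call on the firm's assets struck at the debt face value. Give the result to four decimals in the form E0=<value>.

E0=445.4212

d₁ = [ln(V₀/D) + (r + σ²/2)T] / (σ√T)
   = [ln(569.9032/309.4727) + (0.0689 + 0.5·0.4585²)·9.4169] / (0.4585·√9.4169)
   = [0.610597 + 1.638645] / 1.406997 = 1.598611
d₂ = d₁ − σ√T = 1.598611 − 1.406997 = 0.191614
N(d₁) = 0.945046,  N(d₂) = 0.575978,  e^(−rT) = 0.522660
E₀ = V₀·N(d₁) − D·e^(−rT)·N(d₂)
   = 569.9032·0.945046 − 309.4727·0.522660·0.575978 = 445.421244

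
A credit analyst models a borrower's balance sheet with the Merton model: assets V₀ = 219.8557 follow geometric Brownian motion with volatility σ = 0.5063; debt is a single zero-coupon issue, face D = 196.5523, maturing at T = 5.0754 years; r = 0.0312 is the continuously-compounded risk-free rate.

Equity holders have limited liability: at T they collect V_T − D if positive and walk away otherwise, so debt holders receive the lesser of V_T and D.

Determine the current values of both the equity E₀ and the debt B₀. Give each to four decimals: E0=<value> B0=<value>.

E0=111.7611 B0=108.0946

d₁ = [ln(V₀/D) + (r + σ²/2)T] / (σ√T)
   = [ln(219.8557/196.5523) + (0.0312 + 0.5·0.5063²)·5.0754] / (0.5063·√5.0754)
   = [0.112043 + 0.808866] / 1.140625 = 0.807372
d₂ = d₁ − σ√T = 0.807372 − 1.140625 = -0.333254
N(d₁) = 0.790274,  N(d₂) = 0.369471,  e^(−rT) = 0.853549
E₀ = V₀·N(d₁) − D·e^(−rT)·N(d₂)
   = 219.8557·0.790274 − 196.5523·0.853549·0.369471 = 111.761103
B₀ = V₀ − E₀ = 219.8557 − 111.761103 = 108.094597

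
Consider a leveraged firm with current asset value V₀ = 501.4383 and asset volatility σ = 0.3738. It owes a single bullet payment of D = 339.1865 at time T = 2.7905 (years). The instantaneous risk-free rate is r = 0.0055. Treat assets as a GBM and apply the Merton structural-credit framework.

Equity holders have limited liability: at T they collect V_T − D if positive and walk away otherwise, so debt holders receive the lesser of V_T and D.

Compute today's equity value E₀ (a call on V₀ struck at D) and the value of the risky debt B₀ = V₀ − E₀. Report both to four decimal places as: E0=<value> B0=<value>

d₁ = [ln(V₀/D) + (r + σ²/2)T] / (σ√T)
   = [ln(501.4383/339.1865) + (0.0055 + 0.5·0.3738²)·2.7905] / (0.3738·√2.7905)
   = [0.390930 + 0.210301] / 0.624425 = 0.962856
d₂ = d₁ − σ√T = 0.962856 − 0.624425 = 0.338431
N(d₁) = 0.832190,  N(d₂) = 0.632481,  e^(−rT) = 0.984769
E₀ = V₀·N(d₁) − D·e^(−rT)·N(d₂)
   = 501.4383·0.832190 − 339.1865·0.984769·0.632481 = 206.030449
B₀ = V₀ − E₀ = 501.4383 − 206.030449 = 295.407851

E0=206.0304 B0=295.4079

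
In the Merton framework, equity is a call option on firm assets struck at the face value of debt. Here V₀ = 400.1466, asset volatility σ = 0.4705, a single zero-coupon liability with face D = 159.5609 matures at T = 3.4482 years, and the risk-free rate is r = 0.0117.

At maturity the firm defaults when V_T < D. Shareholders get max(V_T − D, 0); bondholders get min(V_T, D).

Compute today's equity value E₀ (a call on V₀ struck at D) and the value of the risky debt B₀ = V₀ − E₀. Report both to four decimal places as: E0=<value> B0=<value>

E0=260.8865 B0=139.2601

d₁ = [ln(V₀/D) + (r + σ²/2)T] / (σ√T)
   = [ln(400.1466/159.5609) + (0.0117 + 0.5·0.4705²)·3.4482] / (0.4705·√3.4482)
   = [0.919405 + 0.422008] / 0.873687 = 1.535348
d₂ = d₁ − σ√T = 1.535348 − 0.873687 = 0.661661
N(d₁) = 0.937651,  N(d₂) = 0.745906,  e^(−rT) = 0.960459
E₀ = V₀·N(d₁) − D·e^(−rT)·N(d₂)
   = 400.1466·0.937651 − 159.5609·0.960459·0.745906 = 260.886453
B₀ = V₀ − E₀ = 400.1466 − 260.886453 = 139.260147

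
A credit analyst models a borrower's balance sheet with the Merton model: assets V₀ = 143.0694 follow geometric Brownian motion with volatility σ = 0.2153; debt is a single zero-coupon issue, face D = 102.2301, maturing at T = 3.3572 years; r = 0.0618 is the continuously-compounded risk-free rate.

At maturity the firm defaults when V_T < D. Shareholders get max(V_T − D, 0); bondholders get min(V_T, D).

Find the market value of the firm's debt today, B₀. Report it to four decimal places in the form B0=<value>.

B0=81.4429

d₁ = [ln(V₀/D) + (r + σ²/2)T] / (σ√T)
   = [ln(143.0694/102.2301) + (0.0618 + 0.5·0.2153²)·3.3572] / (0.2153·√3.3572)
   = [0.336104 + 0.285285] / 0.394487 = 1.575182
d₂ = d₁ − σ√T = 1.575182 − 0.394487 = 1.180695
N(d₁) = 0.942393,  N(d₂) = 0.881138,  e^(−rT) = 0.812634
E₀ = V₀·N(d₁) − D·e^(−rT)·N(d₂)
   = 143.0694·0.942393 − 102.2301·0.812634·0.881138 = 61.626485
B₀ = V₀ − E₀ = 143.0694 − 61.626485 = 81.442915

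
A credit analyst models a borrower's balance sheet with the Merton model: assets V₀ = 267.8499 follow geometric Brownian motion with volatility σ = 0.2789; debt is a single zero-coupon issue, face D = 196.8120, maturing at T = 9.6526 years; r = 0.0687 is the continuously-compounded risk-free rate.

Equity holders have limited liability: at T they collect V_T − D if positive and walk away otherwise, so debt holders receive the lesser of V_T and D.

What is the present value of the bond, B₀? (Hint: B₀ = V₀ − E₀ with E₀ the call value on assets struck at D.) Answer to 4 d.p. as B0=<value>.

B0=92.5662

d₁ = [ln(V₀/D) + (r + σ²/2)T] / (σ√T)
   = [ln(267.8499/196.8120) + (0.0687 + 0.5·0.2789²)·9.6526] / (0.2789·√9.6526)
   = [0.308178 + 1.038548] / 0.866504 = 1.554206
d₂ = d₁ − σ√T = 1.554206 − 0.866504 = 0.687702
N(d₁) = 0.939932,  N(d₂) = 0.754180,  e^(−rT) = 0.515234
E₀ = V₀·N(d₁) − D·e^(−rT)·N(d₂)
   = 267.8499·0.939932 − 196.8120·0.515234·0.754180 = 175.283734
B₀ = V₀ − E₀ = 267.8499 − 175.283734 = 92.566166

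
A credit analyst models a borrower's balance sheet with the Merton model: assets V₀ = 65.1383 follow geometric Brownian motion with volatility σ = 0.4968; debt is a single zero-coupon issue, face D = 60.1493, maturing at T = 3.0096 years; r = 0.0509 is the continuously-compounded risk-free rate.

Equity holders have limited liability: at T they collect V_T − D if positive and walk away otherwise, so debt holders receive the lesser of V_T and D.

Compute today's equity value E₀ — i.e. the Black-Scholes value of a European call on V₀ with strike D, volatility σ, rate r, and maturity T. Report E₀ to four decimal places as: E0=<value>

d₁ = [ln(V₀/D) + (r + σ²/2)T] / (σ√T)
   = [ln(65.1383/60.1493) + (0.0509 + 0.5·0.4968²)·3.0096] / (0.4968·√3.0096)
   = [0.079683 + 0.524589] / 0.861859 = 0.701126
d₂ = d₁ − σ√T = 0.701126 − 0.861859 = -0.160732
N(d₁) = 0.758388,  N(d₂) = 0.436152,  e^(−rT) = 0.857968
E₀ = V₀·N(d₁) − D·e^(−rT)·N(d₂)
   = 65.1383·0.758388 − 60.1493·0.857968·0.436152 = 26.891958

E0=26.8920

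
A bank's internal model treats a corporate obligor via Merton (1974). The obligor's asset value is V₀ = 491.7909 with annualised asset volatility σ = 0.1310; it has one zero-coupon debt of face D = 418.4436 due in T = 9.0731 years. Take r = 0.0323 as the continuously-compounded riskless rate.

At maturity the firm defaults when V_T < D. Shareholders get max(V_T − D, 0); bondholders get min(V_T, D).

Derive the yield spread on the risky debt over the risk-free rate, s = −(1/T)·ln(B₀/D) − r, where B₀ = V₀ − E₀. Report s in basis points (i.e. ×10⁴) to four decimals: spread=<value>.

d₁ = [ln(V₀/D) + (r + σ²/2)T] / (σ√T)
   = [ln(491.7909/418.4436) + (0.0323 + 0.5·0.1310²)·9.0731] / (0.1310·√9.0731)
   = [0.161512 + 0.370913] / 0.394593 = 1.349301
d₂ = d₁ − σ√T = 1.349301 − 0.394593 = 0.954708
N(d₁) = 0.911380,  N(d₂) = 0.830137,  e^(−rT) = 0.745977
E₀ = V₀·N(d₁) − D·e^(−rT)·N(d₂)
   = 491.7909·0.911380 − 418.4436·0.745977·0.830137 = 189.081679
B₀ = V₀ − E₀ = 491.7909 − 189.081679 = 302.709221
spread = −(1/T)·ln(B₀/D) − r = −(1/9.0731)·ln(302.709221/418.4436) − 0.0323 = 0.00338454
in basis points: 0.00338454 × 10⁴ = 33.8454 bp

spread=33.8454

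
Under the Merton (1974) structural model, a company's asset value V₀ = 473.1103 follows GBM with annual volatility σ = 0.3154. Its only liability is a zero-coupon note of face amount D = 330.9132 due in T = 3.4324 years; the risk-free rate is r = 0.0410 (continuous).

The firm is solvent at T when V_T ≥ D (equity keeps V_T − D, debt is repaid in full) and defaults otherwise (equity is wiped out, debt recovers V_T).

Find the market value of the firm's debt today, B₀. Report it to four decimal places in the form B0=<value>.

d₁ = [ln(V₀/D) + (r + σ²/2)T] / (σ√T)
   = [ln(473.1103/330.9132) + (0.0410 + 0.5·0.3154²)·3.4324] / (0.3154·√3.4324)
   = [0.357472 + 0.311451] / 0.584333 = 1.144764
d₂ = d₁ − σ√T = 1.144764 − 0.584333 = 0.560430
N(d₁) = 0.873846,  N(d₂) = 0.712407,  e^(−rT) = 0.868725
E₀ = V₀·N(d₁) − D·e^(−rT)·N(d₂)
   = 473.1103·0.873846 − 330.9132·0.868725·0.712407 = 208.628228
B₀ = V₀ − E₀ = 473.1103 − 208.628228 = 264.482072

B0=264.4821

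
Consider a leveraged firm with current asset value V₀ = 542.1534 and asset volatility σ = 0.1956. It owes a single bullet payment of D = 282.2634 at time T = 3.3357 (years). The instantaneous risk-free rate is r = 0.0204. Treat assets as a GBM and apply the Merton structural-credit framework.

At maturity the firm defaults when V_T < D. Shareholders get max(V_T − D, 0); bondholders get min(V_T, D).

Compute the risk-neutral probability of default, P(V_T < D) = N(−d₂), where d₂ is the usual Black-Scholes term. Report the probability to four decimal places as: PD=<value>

d₁ = [ln(V₀/D) + (r + σ²/2)T] / (σ√T)
   = [ln(542.1534/282.2634) + (0.0204 + 0.5·0.1956²)·3.3357] / (0.1956·√3.3357)
   = [0.652708 + 0.131859] / 0.357242 = 2.196180
d₂ = d₁ − σ√T = 2.196180 − 0.357242 = 1.838938
risk-neutral PD = N(−d₂) = N(-1.838938) = 0.032962

PD=0.0330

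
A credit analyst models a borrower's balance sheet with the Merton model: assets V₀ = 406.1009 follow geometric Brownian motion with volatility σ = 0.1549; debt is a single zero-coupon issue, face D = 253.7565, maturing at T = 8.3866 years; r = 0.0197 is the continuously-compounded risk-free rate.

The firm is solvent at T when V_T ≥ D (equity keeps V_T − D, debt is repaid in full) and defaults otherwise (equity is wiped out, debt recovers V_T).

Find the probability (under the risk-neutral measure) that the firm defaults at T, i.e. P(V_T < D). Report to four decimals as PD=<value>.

d₁ = [ln(V₀/D) + (r + σ²/2)T] / (σ√T)
   = [ln(406.1009/253.7565) + (0.0197 + 0.5·0.1549²)·8.3866] / (0.1549·√8.3866)
   = [0.470227 + 0.265830] / 0.448585 = 1.640842
d₂ = d₁ − σ√T = 1.640842 − 0.448585 = 1.192258
risk-neutral PD = N(−d₂) = N(-1.192258) = 0.116580

PD=0.1166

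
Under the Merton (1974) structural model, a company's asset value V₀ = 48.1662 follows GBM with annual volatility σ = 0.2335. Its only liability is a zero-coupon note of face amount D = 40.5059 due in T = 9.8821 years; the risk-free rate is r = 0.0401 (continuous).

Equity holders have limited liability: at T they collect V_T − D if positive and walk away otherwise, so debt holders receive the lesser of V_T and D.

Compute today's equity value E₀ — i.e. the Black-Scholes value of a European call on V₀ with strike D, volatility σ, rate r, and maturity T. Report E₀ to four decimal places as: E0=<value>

E0=24.1199

d₁ = [ln(V₀/D) + (r + σ²/2)T] / (σ√T)
   = [ln(48.1662/40.5059) + (0.0401 + 0.5·0.2335²)·9.8821] / (0.2335·√9.8821)
   = [0.173210 + 0.665669] / 0.734026 = 1.142847
d₂ = d₁ − σ√T = 1.142847 − 0.734026 = 0.408821
N(d₁) = 0.873449,  N(d₂) = 0.658664,  e^(−rT) = 0.672824
E₀ = V₀·N(d₁) − D·e^(−rT)·N(d₂)
   = 48.1662·0.873449 − 40.5059·0.672824·0.658664 = 24.119922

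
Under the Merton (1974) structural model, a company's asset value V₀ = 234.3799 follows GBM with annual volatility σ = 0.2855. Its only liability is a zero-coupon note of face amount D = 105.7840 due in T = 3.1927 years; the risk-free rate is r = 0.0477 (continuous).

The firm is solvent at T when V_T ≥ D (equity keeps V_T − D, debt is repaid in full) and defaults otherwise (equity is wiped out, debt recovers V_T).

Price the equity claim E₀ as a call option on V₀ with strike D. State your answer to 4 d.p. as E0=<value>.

E0=144.4335

d₁ = [ln(V₀/D) + (r + σ²/2)T] / (σ√T)
   = [ln(234.3799/105.7840) + (0.0477 + 0.5·0.2855²)·3.1927] / (0.2855·√3.1927)
   = [0.795544 + 0.282411] / 0.510135 = 2.113077
d₂ = d₁ − σ√T = 2.113077 − 0.510135 = 1.602942
N(d₁) = 0.982703,  N(d₂) = 0.945526,  e^(−rT) = 0.858738
E₀ = V₀·N(d₁) − D·e^(−rT)·N(d₂)
   = 234.3799·0.982703 − 105.7840·0.858738·0.945526 = 144.433537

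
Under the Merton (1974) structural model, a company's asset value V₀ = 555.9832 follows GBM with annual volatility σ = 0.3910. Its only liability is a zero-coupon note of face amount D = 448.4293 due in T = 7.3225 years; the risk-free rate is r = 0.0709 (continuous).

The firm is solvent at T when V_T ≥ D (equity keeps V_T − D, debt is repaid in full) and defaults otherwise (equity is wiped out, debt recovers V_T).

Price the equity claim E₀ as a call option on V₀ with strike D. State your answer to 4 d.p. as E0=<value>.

E0=343.5648

d₁ = [ln(V₀/D) + (r + σ²/2)T] / (σ√T)
   = [ln(555.9832/448.4293) + (0.0709 + 0.5·0.3910²)·7.3225] / (0.3910·√7.3225)
   = [0.214987 + 1.078901] / 1.058051 = 1.222898
d₂ = d₁ − σ√T = 1.222898 − 1.058051 = 0.164847
N(d₁) = 0.889316,  N(d₂) = 0.565468,  e^(−rT) = 0.595017
E₀ = V₀·N(d₁) − D·e^(−rT)·N(d₂)
   = 555.9832·0.889316 − 448.4293·0.595017·0.565468 = 343.564800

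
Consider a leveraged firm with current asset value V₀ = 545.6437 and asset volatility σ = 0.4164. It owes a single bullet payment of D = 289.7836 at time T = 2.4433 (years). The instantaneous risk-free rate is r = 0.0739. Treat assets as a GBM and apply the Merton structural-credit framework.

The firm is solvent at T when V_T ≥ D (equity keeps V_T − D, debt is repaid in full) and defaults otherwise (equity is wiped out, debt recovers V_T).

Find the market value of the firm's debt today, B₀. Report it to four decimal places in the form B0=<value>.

d₁ = [ln(V₀/D) + (r + σ²/2)T] / (σ√T)
   = [ln(545.6437/289.7836) + (0.0739 + 0.5·0.4164²)·2.4433] / (0.4164·√2.4433)
   = [0.632832 + 0.392380] / 0.650877 = 1.575124
d₂ = d₁ − σ√T = 1.575124 − 0.650877 = 0.924246
N(d₁) = 0.942386,  N(d₂) = 0.822321,  e^(−rT) = 0.834803
E₀ = V₀·N(d₁) − D·e^(−rT)·N(d₂)
   = 545.6437·0.942386 − 289.7836·0.834803·0.822321 = 315.277591
B₀ = V₀ − E₀ = 545.6437 − 315.277591 = 230.366109

B0=230.3661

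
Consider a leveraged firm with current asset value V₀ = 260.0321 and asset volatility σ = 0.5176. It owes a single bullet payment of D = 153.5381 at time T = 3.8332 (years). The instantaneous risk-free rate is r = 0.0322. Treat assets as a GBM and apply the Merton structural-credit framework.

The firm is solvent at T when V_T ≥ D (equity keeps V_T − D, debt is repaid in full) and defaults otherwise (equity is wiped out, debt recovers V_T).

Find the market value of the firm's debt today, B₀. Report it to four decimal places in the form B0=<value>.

B0=107.7510

d₁ = [ln(V₀/D) + (r + σ²/2)T] / (σ√T)
   = [ln(260.0321/153.5381) + (0.0322 + 0.5·0.5176²)·3.8332] / (0.5176·√3.8332)
   = [0.526856 + 0.636905] / 1.013386 = 1.148389
d₂ = d₁ − σ√T = 1.148389 − 1.013386 = 0.135002
N(d₁) = 0.874596,  N(d₂) = 0.553695,  e^(−rT) = 0.883884
E₀ = V₀·N(d₁) − D·e^(−rT)·N(d₂)
   = 260.0321·0.874596 − 153.5381·0.883884·0.553695 = 152.281106
B₀ = V₀ − E₀ = 260.0321 − 152.281106 = 107.750994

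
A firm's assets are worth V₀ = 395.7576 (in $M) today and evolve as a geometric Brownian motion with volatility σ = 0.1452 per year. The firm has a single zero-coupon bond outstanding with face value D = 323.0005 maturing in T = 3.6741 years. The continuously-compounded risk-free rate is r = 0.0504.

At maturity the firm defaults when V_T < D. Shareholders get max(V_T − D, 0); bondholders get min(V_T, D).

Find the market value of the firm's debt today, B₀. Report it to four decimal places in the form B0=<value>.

d₁ = [ln(V₀/D) + (r + σ²/2)T] / (σ√T)
   = [ln(395.7576/323.0005) + (0.0504 + 0.5·0.1452²)·3.6741] / (0.1452·√3.6741)
   = [0.203148 + 0.223905] / 0.278319 = 1.534405
d₂ = d₁ − σ√T = 1.534405 − 0.278319 = 1.256086
N(d₁) = 0.937535,  N(d₂) = 0.895458,  e^(−rT) = 0.830959
E₀ = V₀·N(d₁) − D·e^(−rT)·N(d₂)
   = 395.7576·0.937535 − 323.0005·0.830959·0.895458 = 130.695549
B₀ = V₀ − E₀ = 395.7576 − 130.695549 = 265.062051

B0=265.0621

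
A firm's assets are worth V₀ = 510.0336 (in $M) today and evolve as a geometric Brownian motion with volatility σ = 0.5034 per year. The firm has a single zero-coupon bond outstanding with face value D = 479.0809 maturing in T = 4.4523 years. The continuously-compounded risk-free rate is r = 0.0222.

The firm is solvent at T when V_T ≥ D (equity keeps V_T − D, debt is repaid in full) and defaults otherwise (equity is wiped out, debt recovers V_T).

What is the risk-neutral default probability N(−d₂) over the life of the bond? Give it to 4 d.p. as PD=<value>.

PD=0.6477

d₁ = [ln(V₀/D) + (r + σ²/2)T] / (σ√T)
   = [ln(510.0336/479.0809) + (0.0222 + 0.5·0.5034²)·4.4523] / (0.5034·√4.4523)
   = [0.062607 + 0.662973] / 1.062198 = 0.683093
d₂ = d₁ − σ√T = 0.683093 − 1.062198 = -0.379104
risk-neutral PD = N(−d₂) = N(0.379104) = 0.647695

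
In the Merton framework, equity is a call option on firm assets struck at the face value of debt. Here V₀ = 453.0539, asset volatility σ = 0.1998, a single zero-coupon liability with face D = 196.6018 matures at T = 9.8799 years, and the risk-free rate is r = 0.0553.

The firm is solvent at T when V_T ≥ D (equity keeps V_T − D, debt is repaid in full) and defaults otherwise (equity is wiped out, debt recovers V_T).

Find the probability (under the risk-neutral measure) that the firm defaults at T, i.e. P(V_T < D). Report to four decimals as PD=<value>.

PD=0.0297

d₁ = [ln(V₀/D) + (r + σ²/2)T] / (σ√T)
   = [ln(453.0539/196.6018) + (0.0553 + 0.5·0.1998²)·9.8799] / (0.1998·√9.8799)
   = [0.834831 + 0.743561] / 0.628018 = 2.513293
d₂ = d₁ − σ√T = 2.513293 − 0.628018 = 1.885276
risk-neutral PD = N(−d₂) = N(-1.885276) = 0.029696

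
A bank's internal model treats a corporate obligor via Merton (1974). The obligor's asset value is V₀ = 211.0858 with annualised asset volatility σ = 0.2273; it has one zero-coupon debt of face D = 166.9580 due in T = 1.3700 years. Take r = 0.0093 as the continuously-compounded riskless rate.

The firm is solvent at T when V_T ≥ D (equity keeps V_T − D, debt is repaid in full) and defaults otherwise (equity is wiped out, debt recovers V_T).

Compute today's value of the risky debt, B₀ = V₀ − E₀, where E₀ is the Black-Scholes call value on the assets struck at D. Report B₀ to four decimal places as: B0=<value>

d₁ = [ln(V₀/D) + (r + σ²/2)T] / (σ√T)
   = [ln(211.0858/166.9580) + (0.0093 + 0.5·0.2273²)·1.3700] / (0.2273·√1.3700)
   = [0.234522 + 0.048132] / 0.266048 = 1.062418
d₂ = d₁ − σ√T = 1.062418 − 0.266048 = 0.796371
N(d₁) = 0.855977,  N(d₂) = 0.787092,  e^(−rT) = 0.987340
E₀ = V₀·N(d₁) − D·e^(−rT)·N(d₂)
   = 211.0858·0.855977 − 166.9580·0.987340·0.787092 = 50.937053
B₀ = V₀ − E₀ = 211.0858 − 50.937053 = 160.148747

B0=160.1487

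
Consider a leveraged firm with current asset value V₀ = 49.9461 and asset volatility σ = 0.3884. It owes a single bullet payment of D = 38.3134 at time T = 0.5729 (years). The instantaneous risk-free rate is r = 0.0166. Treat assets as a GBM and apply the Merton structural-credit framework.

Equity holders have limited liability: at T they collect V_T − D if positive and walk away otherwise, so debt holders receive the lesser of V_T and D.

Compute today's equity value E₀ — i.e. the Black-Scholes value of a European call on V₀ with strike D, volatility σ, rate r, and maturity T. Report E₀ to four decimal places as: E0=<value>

E0=13.1940

d₁ = [ln(V₀/D) + (r + σ²/2)T] / (σ√T)
   = [ln(49.9461/38.3134) + (0.0166 + 0.5·0.3884²)·0.5729] / (0.3884·√0.5729)
   = [0.265145 + 0.052722] / 0.293981 = 1.081252
d₂ = d₁ − σ√T = 1.081252 − 0.293981 = 0.787272
N(d₁) = 0.860208,  N(d₂) = 0.784439,  e^(−rT) = 0.990535
E₀ = V₀·N(d₁) − D·e^(−rT)·N(d₂)
   = 49.9461·0.860208 − 38.3134·0.990535·0.784439 = 13.193971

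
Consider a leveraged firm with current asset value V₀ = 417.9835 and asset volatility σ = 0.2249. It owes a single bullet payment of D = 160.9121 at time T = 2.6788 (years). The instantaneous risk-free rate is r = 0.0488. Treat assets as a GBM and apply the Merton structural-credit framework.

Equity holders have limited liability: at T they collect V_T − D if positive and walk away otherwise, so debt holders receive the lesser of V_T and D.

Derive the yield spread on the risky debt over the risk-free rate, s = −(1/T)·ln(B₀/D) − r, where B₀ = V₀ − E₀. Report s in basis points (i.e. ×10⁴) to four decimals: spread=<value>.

d₁ = [ln(V₀/D) + (r + σ²/2)T] / (σ√T)
   = [ln(417.9835/160.9121) + (0.0488 + 0.5·0.2249²)·2.6788] / (0.2249·√2.6788)
   = [0.954584 + 0.198472] / 0.368095 = 3.132498
d₂ = d₁ − σ√T = 3.132498 − 0.368095 = 2.764403
N(d₁) = 0.999133,  N(d₂) = 0.997149,  e^(−rT) = 0.877459
E₀ = V₀·N(d₁) − D·e^(−rT)·N(d₂)
   = 417.9835·0.999133 − 160.9121·0.877459·0.997149 = 276.830142
B₀ = V₀ − E₀ = 417.9835 − 276.830142 = 141.153358
spread = −(1/T)·ln(B₀/D) − r = −(1/2.6788)·ln(141.153358/160.9121) − 0.0488 = 0.00010671
in basis points: 0.00010671 × 10⁴ = 1.0671 bp

spread=1.0671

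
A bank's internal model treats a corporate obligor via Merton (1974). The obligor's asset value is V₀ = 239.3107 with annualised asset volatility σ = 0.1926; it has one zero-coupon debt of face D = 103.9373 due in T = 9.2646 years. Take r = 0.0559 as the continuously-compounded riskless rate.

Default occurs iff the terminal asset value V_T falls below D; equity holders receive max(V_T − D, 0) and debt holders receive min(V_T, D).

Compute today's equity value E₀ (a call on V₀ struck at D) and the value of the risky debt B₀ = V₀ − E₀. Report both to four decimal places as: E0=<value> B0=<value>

d₁ = [ln(V₀/D) + (r + σ²/2)T] / (σ√T)
   = [ln(239.3107/103.9373) + (0.0559 + 0.5·0.1926²)·9.2646] / (0.1926·√9.2646)
   = [0.833975 + 0.689725] / 0.586232 = 2.599141
d₂ = d₁ − σ√T = 2.599141 − 0.586232 = 2.012909
N(d₁) = 0.995327,  N(d₂) = 0.977938,  e^(−rT) = 0.595776
E₀ = V₀·N(d₁) − D·e^(−rT)·N(d₂)
   = 239.3107·0.995327 − 103.9373·0.595776·0.977938 = 177.635281
B₀ = V₀ − E₀ = 239.3107 − 177.635281 = 61.675419

E0=177.6353 B0=61.6754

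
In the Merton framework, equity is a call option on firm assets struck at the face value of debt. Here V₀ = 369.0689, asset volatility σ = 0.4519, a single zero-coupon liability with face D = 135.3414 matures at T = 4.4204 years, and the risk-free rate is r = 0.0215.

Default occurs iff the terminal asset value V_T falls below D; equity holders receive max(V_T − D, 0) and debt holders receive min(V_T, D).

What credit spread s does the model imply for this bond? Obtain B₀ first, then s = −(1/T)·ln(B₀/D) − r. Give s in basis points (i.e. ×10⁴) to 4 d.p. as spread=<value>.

d₁ = [ln(V₀/D) + (r + σ²/2)T] / (σ√T)
   = [ln(369.0689/135.3414) + (0.0215 + 0.5·0.4519²)·4.4204] / (0.4519·√4.4204)
   = [1.003183 + 0.546392] / 0.950108 = 1.630945
d₂ = d₁ − σ√T = 1.630945 − 0.950108 = 0.680837
N(d₁) = 0.948549,  N(d₂) = 0.752013,  e^(−rT) = 0.909338
E₀ = V₀·N(d₁) − D·e^(−rT)·N(d₂)
   = 369.0689·0.948549 − 135.3414·0.909338·0.752013 = 257.528968
B₀ = V₀ − E₀ = 369.0689 − 257.528968 = 111.539932
spread = −(1/T)·ln(B₀/D) − r = −(1/4.4204)·ln(111.539932/135.3414) − 0.0215 = 0.02225573
in basis points: 0.02225573 × 10⁴ = 222.5573 bp

spread=222.5573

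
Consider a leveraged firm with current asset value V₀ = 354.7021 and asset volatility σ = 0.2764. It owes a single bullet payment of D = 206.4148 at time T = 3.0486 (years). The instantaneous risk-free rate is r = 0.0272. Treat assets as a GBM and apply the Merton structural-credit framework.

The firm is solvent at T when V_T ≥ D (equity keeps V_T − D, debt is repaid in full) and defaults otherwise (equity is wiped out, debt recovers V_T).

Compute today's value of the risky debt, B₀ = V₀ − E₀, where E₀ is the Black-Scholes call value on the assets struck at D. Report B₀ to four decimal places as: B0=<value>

d₁ = [ln(V₀/D) + (r + σ²/2)T] / (σ√T)
   = [ln(354.7021/206.4148) + (0.0272 + 0.5·0.2764²)·3.0486] / (0.2764·√3.0486)
   = [0.541391 + 0.199374] / 0.482601 = 1.534941
d₂ = d₁ − σ√T = 1.534941 − 0.482601 = 1.052340
N(d₁) = 0.937601,  N(d₂) = 0.853678,  e^(−rT) = 0.920423
E₀ = V₀·N(d₁) − D·e^(−rT)·N(d₂)
   = 354.7021·0.937601 − 206.4148·0.920423·0.853678 = 170.379578
B₀ = V₀ − E₀ = 354.7021 − 170.379578 = 184.322522

B0=184.3225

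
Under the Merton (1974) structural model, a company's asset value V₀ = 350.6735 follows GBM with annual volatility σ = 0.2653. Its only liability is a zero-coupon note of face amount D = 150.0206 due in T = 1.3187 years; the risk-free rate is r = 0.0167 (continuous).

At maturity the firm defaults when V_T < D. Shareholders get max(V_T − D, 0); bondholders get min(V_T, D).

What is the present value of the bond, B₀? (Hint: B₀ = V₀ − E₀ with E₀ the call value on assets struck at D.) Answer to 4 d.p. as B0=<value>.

d₁ = [ln(V₀/D) + (r + σ²/2)T] / (σ√T)
   = [ln(350.6735/150.0206) + (0.0167 + 0.5·0.2653²)·1.3187] / (0.2653·√1.3187)
   = [0.849083 + 0.068430] / 0.304656 = 3.011633
d₂ = d₁ − σ√T = 3.011633 − 0.304656 = 2.706976
N(d₁) = 0.998701,  N(d₂) = 0.996605,  e^(−rT) = 0.978218
E₀ = V₀·N(d₁) − D·e^(−rT)·N(d₂)
   = 350.6735·0.998701 − 150.0206·0.978218·0.996605 = 203.963197
B₀ = V₀ − E₀ = 350.6735 − 203.963197 = 146.710303

B0=146.7103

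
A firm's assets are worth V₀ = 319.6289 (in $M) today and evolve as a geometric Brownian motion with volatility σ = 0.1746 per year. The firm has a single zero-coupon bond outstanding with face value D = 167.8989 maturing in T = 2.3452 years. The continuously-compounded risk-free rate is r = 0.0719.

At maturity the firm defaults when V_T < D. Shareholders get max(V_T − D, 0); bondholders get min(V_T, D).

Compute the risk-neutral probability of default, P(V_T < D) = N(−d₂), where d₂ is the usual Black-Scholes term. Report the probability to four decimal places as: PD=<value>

d₁ = [ln(V₀/D) + (r + σ²/2)T] / (σ√T)
   = [ln(319.6289/167.8989) + (0.0719 + 0.5·0.1746²)·2.3452] / (0.1746·√2.3452)
   = [0.643799 + 0.204367] / 0.267383 = 3.172096
d₂ = d₁ − σ√T = 3.172096 − 0.267383 = 2.904713
risk-neutral PD = N(−d₂) = N(-2.904713) = 0.001838

PD=0.0018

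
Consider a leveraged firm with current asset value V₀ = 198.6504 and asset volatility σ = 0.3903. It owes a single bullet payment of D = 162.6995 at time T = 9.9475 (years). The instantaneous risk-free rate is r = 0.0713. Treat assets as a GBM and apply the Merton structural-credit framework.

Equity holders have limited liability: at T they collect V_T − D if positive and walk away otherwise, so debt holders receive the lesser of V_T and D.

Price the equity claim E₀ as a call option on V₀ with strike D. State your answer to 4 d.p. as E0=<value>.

d₁ = [ln(V₀/D) + (r + σ²/2)T] / (σ√T)
   = [ln(198.6504/162.6995) + (0.0713 + 0.5·0.3903²)·9.9475] / (0.3903·√9.9475)
   = [0.199642 + 1.466928] / 1.230993 = 1.353842
d₂ = d₁ − σ√T = 1.353842 − 1.230993 = 0.122849
N(d₁) = 0.912107,  N(d₂) = 0.548887,  e^(−rT) = 0.492010
E₀ = V₀·N(d₁) − D·e^(−rT)·N(d₂)
   = 198.6504·0.912107 − 162.6995·0.492010·0.548887 = 137.252102

E0=137.2521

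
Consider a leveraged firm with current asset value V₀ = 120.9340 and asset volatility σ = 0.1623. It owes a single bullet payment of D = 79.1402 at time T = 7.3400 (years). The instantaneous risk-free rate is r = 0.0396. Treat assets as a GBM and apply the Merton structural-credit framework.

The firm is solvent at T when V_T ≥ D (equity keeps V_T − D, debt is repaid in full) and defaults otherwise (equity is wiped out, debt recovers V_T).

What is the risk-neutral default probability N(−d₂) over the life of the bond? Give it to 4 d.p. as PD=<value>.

PD=0.0799

d₁ = [ln(V₀/D) + (r + σ²/2)T] / (σ√T)
   = [ln(120.9340/79.1402) + (0.0396 + 0.5·0.1623²)·7.3400] / (0.1623·√7.3400)
   = [0.424024 + 0.387337] / 0.439710 = 1.845216
d₂ = d₁ − σ√T = 1.845216 − 0.439710 = 1.405506
risk-neutral PD = N(−d₂) = N(-1.405506) = 0.079935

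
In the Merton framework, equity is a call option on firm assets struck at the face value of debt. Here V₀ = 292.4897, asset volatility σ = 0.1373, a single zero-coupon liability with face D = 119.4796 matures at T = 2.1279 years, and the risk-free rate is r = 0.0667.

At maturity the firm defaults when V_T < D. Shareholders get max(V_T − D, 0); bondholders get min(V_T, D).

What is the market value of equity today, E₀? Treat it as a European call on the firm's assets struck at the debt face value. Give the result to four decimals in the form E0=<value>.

E0=188.8195

d₁ = [ln(V₀/D) + (r + σ²/2)T] / (σ√T)
   = [ln(292.4897/119.4796) + (0.0667 + 0.5·0.1373²)·2.1279] / (0.1373·√2.1279)
   = [0.895284 + 0.161988] / 0.200284 = 5.278863
d₂ = d₁ − σ√T = 5.278863 − 0.200284 = 5.078579
N(d₁) = 1.000000,  N(d₂) = 1.000000,  e^(−rT) = 0.867681
E₀ = V₀·N(d₁) − D·e^(−rT)·N(d₂)
   = 292.4897·1.000000 − 119.4796·0.867681·1.000000 = 188.819500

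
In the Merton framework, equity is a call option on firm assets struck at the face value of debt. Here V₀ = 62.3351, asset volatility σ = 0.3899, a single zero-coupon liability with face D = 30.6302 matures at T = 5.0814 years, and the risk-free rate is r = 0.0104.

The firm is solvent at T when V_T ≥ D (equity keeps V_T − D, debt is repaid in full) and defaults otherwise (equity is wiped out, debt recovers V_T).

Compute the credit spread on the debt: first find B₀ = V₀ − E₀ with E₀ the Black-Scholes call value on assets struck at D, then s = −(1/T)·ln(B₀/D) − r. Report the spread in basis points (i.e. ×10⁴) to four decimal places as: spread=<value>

spread=272.1800

d₁ = [ln(V₀/D) + (r + σ²/2)T] / (σ√T)
   = [ln(62.3351/30.6302) + (0.0104 + 0.5·0.3899²)·5.0814] / (0.3899·√5.0814)
   = [0.710538 + 0.439089] / 0.878911 = 1.308013
d₂ = d₁ − σ√T = 1.308013 − 0.878911 = 0.429102
N(d₁) = 0.904566,  N(d₂) = 0.666075,  e^(−rT) = 0.948526
E₀ = V₀·N(d₁) − D·e^(−rT)·N(d₂)
   = 62.3351·0.904566 − 30.6302·0.948526·0.666075 = 37.034342
B₀ = V₀ − E₀ = 62.3351 − 37.034342 = 25.300758
spread = −(1/T)·ln(B₀/D) − r = −(1/5.0814)·ln(25.300758/30.6302) − 0.0104 = 0.02721800
in basis points: 0.02721800 × 10⁴ = 272.1800 bp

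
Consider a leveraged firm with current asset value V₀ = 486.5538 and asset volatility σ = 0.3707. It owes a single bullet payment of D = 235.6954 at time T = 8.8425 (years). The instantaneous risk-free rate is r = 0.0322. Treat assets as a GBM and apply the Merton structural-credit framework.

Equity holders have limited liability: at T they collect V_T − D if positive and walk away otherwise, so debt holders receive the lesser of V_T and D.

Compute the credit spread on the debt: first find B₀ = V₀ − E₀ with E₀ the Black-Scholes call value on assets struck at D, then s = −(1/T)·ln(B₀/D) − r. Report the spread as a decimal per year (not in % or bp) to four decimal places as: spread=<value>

d₁ = [ln(V₀/D) + (r + σ²/2)T] / (σ√T)
   = [ln(486.5538/235.6954) + (0.0322 + 0.5·0.3707²)·8.8425] / (0.3707·√8.8425)
   = [0.724807 + 0.892290] / 1.102326 = 1.466986
d₂ = d₁ − σ√T = 1.466986 − 1.102326 = 0.364660
N(d₁) = 0.928810,  N(d₂) = 0.642317,  e^(−rT) = 0.752218
E₀ = V₀·N(d₁) − D·e^(−rT)·N(d₂)
   = 486.5538·0.928810 − 235.6954·0.752218·0.642317 = 338.036785
B₀ = V₀ − E₀ = 486.5538 − 338.036785 = 148.517015
spread = −(1/T)·ln(B₀/D) − r = −(1/8.8425)·ln(148.517015/235.6954) − 0.0322 = 0.02002966

spread=0.0200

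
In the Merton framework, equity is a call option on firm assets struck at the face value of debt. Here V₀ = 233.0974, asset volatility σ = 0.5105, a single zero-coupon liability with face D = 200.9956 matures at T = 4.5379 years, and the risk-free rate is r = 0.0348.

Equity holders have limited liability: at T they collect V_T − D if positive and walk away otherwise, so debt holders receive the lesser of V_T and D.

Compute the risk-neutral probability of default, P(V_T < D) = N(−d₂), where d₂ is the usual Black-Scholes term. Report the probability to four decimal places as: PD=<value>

PD=0.6034

d₁ = [ln(V₀/D) + (r + σ²/2)T] / (σ√T)
   = [ln(233.0974/200.9956) + (0.0348 + 0.5·0.5105²)·4.5379] / (0.5105·√4.5379)
   = [0.148173 + 0.749231] / 1.087485 = 0.825211
d₂ = d₁ − σ√T = 0.825211 − 1.087485 = -0.262274
risk-neutral PD = N(−d₂) = N(0.262274) = 0.603445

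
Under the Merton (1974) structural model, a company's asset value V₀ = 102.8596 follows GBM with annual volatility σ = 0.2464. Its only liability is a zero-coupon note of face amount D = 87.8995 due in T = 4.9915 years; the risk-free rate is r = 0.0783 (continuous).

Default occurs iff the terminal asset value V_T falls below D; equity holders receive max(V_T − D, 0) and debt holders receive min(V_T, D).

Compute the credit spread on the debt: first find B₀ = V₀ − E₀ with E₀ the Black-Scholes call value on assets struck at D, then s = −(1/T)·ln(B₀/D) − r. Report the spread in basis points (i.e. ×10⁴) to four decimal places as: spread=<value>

spread=122.6903

d₁ = [ln(V₀/D) + (r + σ²/2)T] / (σ√T)
   = [ln(102.8596/87.8995) + (0.0783 + 0.5·0.2464²)·4.9915] / (0.2464·√4.9915)
   = [0.157171 + 0.542359] / 0.550499 = 1.270720
d₂ = d₁ − σ√T = 1.270720 − 0.550499 = 0.720221
N(d₁) = 0.898086,  N(d₂) = 0.764306,  e^(−rT) = 0.676492
E₀ = V₀·N(d₁) − D·e^(−rT)·N(d₂)
   = 102.8596·0.898086 − 87.8995·0.676492·0.764306 = 46.928601
B₀ = V₀ − E₀ = 102.8596 − 46.928601 = 55.930999
spread = −(1/T)·ln(B₀/D) − r = −(1/4.9915)·ln(55.930999/87.8995) − 0.0783 = 0.01226903
in basis points: 0.01226903 × 10⁴ = 122.6903 bp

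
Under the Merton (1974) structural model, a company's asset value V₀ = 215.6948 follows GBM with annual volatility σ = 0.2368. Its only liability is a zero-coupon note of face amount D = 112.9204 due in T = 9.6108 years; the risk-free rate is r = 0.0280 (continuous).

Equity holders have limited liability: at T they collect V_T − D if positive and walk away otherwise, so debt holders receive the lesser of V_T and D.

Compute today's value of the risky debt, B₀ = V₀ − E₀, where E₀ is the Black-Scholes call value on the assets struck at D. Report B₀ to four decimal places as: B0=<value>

B0=81.4209

d₁ = [ln(V₀/D) + (r + σ²/2)T] / (σ√T)
   = [ln(215.6948/112.9204) + (0.0280 + 0.5·0.2368²)·9.6108] / (0.2368·√9.6108)
   = [0.647181 + 0.538562] / 0.734111 = 1.615210
d₂ = d₁ − σ√T = 1.615210 − 0.734111 = 0.881100
N(d₁) = 0.946867,  N(d₂) = 0.810868,  e^(−rT) = 0.764065
E₀ = V₀·N(d₁) − D·e^(−rT)·N(d₂)
   = 215.6948·0.946867 − 112.9204·0.764065·0.810868 = 134.273875
B₀ = V₀ − E₀ = 215.6948 − 134.273875 = 81.420925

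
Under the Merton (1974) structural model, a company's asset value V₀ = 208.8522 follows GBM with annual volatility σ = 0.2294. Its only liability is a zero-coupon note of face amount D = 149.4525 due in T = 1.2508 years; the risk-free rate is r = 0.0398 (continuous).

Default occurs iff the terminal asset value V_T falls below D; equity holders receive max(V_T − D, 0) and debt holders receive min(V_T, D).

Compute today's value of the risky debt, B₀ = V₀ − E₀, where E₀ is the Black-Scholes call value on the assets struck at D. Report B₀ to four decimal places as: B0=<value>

B0=140.9019

d₁ = [ln(V₀/D) + (r + σ²/2)T] / (σ√T)
   = [ln(208.8522/149.4525) + (0.0398 + 0.5·0.2294²)·1.2508] / (0.2294·√1.2508)
   = [0.334648 + 0.082693] / 0.256559 = 1.626687
d₂ = d₁ − σ√T = 1.626687 − 0.256559 = 1.370128
N(d₁) = 0.948098,  N(d₂) = 0.914677,  e^(−rT) = 0.951437
E₀ = V₀·N(d₁) − D·e^(−rT)·N(d₂)
   = 208.8522·0.948098 − 149.4525·0.951437·0.914677 = 67.950304
B₀ = V₀ − E₀ = 208.8522 − 67.950304 = 140.901896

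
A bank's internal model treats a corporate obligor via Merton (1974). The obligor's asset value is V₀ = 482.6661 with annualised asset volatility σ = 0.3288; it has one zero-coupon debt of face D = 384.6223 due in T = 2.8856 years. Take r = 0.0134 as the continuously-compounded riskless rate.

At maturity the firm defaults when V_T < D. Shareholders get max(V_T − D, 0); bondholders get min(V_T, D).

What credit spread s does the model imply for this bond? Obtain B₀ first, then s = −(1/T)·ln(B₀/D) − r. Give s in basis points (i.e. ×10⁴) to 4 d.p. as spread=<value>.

d₁ = [ln(V₀/D) + (r + σ²/2)T] / (σ√T)
   = [ln(482.6661/384.6223) + (0.0134 + 0.5·0.3288²)·2.8856] / (0.3288·√2.8856)
   = [0.227063 + 0.194647] / 0.558534 = 0.755031
d₂ = d₁ − σ√T = 0.755031 − 0.558534 = 0.196496
N(d₁) = 0.774885,  N(d₂) = 0.577889,  e^(−rT) = 0.962071
E₀ = V₀·N(d₁) − D·e^(−rT)·N(d₂)
   = 482.6661·0.774885 − 384.6223·0.962071·0.577889 = 160.171972
B₀ = V₀ − E₀ = 482.6661 − 160.171972 = 322.494128
spread = −(1/T)·ln(B₀/D) − r = −(1/2.8856)·ln(322.494128/384.6223) − 0.0134 = 0.04765381
in basis points: 0.04765381 × 10⁴ = 476.5381 bp

spread=476.5381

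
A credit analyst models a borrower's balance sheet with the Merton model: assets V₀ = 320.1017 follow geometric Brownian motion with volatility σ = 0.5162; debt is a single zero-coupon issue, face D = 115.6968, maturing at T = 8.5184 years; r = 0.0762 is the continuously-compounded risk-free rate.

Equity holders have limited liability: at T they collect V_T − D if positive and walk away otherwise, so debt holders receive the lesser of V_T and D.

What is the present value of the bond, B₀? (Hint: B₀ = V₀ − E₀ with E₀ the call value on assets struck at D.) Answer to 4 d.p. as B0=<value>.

d₁ = [ln(V₀/D) + (r + σ²/2)T] / (σ√T)
   = [ln(320.1017/115.6968) + (0.0762 + 0.5·0.5162²)·8.5184] / (0.5162·√8.5184)
   = [1.017666 + 1.784019] / 1.506597 = 1.859612
d₂ = d₁ − σ√T = 1.859612 − 1.506597 = 0.353015
N(d₁) = 0.968530,  N(d₂) = 0.637961,  e^(−rT) = 0.522515
E₀ = V₀·N(d₁) − D·e^(−rT)·N(d₂)
   = 320.1017·0.968530 − 115.6968·0.522515·0.637961 = 271.461161
B₀ = V₀ − E₀ = 320.1017 − 271.461161 = 48.640539

B0=48.6405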